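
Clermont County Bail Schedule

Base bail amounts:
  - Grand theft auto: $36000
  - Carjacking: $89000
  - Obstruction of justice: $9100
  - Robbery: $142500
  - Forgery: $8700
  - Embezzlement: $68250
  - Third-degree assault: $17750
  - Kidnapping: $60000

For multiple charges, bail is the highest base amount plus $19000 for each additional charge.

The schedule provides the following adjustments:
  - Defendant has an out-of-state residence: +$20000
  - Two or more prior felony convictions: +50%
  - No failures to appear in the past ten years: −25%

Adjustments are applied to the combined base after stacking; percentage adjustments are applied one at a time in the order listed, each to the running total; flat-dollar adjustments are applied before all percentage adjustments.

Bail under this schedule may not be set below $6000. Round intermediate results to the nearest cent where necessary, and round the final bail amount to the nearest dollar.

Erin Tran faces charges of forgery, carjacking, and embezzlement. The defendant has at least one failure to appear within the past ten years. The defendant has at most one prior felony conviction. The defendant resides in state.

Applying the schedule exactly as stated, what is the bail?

$127000

Base amounts from the schedule: forgery $8700; carjacking $89000; embezzlement $68250.
Stacking rule: highest base plus $19000 per additional charge. Highest is carjacking at $89000; 2 additional charges → +$38000. Combined base = $127000.
No adjustment factors apply to this defendant.
$127000 is at or above the $6000 minimum.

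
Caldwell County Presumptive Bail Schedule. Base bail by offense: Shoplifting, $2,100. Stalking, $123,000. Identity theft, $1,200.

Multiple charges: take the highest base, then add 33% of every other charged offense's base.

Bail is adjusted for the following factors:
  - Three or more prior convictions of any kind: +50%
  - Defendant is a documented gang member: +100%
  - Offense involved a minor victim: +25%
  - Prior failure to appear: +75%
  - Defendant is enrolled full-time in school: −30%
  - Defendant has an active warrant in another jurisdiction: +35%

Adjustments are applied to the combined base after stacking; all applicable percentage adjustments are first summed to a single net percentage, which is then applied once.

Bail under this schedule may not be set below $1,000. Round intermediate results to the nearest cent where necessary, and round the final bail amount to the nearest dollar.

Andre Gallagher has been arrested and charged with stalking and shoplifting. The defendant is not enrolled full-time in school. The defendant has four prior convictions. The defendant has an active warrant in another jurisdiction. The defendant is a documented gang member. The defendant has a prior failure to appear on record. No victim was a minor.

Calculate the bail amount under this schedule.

Base amounts from the schedule: stalking $123,000; shoplifting $2,100.
Stacking rule: highest base plus 33% of each additional charge. Highest is stalking at $123,000. Additional: $2,100 × 33% = $693. Combined base = $123,000 + $693 = $123,693.
Net percentage adjustment: +50% +100% +75% +35% = +260%. $123,693 × 3.6 = $445,294.80.
$445,294.80 is at or above the $1,000 minimum.
Rounded to the nearest dollar: $445,295.

$445,295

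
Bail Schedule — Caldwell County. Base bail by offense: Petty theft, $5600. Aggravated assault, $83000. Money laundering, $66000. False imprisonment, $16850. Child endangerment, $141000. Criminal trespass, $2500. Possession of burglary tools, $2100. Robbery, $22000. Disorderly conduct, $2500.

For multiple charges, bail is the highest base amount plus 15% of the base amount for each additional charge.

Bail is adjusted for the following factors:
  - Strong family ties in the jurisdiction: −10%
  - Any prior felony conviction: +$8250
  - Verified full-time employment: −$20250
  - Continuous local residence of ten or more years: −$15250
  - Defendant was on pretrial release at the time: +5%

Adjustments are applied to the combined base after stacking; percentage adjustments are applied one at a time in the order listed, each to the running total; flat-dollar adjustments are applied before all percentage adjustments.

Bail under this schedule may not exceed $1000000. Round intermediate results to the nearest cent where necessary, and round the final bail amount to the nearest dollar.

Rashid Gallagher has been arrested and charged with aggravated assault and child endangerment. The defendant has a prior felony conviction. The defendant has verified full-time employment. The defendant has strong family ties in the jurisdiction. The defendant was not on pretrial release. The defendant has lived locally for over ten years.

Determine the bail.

Base amounts from the schedule: aggravated assault $83000; child endangerment $141000.
Stacking rule: highest base plus 15% of each additional charge. Highest is child endangerment at $141000. Additional: $83000 × 15% = $12450. Combined base = $141000 + $12450 = $153450.
Any prior felony conviction (+$8250 flat): $153450 + $8250 = $161700.
Verified full-time employment (−$20250 flat): $161700 − $20250 = $141450.
Continuous local residence of ten or more years (−$15250 flat): $141450 − $15250 = $126200.
Strong family ties in the jurisdiction (−10%): $126200 × 0.9 = $113580.
$113580 is within the $1000000 maximum.

$113580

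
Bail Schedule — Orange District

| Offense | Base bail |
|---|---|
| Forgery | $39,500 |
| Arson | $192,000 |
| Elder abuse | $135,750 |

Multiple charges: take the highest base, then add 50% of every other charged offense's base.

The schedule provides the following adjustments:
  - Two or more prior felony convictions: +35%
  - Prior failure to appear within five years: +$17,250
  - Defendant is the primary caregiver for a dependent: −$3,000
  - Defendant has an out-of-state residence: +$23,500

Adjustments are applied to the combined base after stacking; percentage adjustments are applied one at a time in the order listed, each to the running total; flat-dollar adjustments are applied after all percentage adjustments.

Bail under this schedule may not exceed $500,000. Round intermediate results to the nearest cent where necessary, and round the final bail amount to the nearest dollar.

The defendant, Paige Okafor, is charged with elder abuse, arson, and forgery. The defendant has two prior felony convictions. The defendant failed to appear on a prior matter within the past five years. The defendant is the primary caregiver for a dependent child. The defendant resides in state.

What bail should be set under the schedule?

Base amounts from the schedule: elder abuse $135,750; arson $192,000; forgery $39,500.
Stacking rule: highest base plus 50% of each additional charge. Highest is arson at $192,000. Additional: $135,750 × 50% = $67,875; $39,500 × 50% = $19,750. Combined base = $192,000 + $87,625 = $279,625.
Two or more prior felony convictions (+35%): $279,625 × 1.35 = $377,493.75.
Prior failure to appear within five years (+$17,250 flat): $377,493.75 + $17,250 = $394,743.75.
Defendant is the primary caregiver for a dependent (−$3,000 flat): $394,743.75 − $3,000 = $391,743.75.
$391,743.75 is within the $500,000 maximum.
Rounded to the nearest dollar: $391,744.

$391,744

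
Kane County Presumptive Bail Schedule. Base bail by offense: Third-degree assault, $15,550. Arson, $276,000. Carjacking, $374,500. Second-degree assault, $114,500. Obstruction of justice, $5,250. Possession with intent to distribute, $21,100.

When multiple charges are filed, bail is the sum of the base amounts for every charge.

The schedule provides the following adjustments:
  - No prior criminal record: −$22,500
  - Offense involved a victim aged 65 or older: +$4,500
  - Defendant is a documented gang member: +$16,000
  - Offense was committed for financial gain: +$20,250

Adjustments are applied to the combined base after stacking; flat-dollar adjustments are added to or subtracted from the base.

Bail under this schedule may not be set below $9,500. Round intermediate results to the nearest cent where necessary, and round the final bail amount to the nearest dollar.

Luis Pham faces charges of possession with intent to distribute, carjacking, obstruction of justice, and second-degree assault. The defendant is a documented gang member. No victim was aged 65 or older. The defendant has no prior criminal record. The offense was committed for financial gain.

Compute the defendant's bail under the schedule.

Base amounts from the schedule: possession with intent to distribute $21,100; carjacking $374,500; obstruction of justice $5,250; second-degree assault $114,500.
Stacking rule: sum of all bases. $21,100 + $374,500 + $5,250 + $114,500 = $515,350.
No prior criminal record (−$22,500 flat): $515,350 − $22,500 = $492,850.
Defendant is a documented gang member (+$16,000 flat): $492,850 + $16,000 = $508,850.
Offense was committed for financial gain (+$20,250 flat): $508,850 + $20,250 = $529,100.
$529,100 is at or above the $9,500 minimum.

$529,100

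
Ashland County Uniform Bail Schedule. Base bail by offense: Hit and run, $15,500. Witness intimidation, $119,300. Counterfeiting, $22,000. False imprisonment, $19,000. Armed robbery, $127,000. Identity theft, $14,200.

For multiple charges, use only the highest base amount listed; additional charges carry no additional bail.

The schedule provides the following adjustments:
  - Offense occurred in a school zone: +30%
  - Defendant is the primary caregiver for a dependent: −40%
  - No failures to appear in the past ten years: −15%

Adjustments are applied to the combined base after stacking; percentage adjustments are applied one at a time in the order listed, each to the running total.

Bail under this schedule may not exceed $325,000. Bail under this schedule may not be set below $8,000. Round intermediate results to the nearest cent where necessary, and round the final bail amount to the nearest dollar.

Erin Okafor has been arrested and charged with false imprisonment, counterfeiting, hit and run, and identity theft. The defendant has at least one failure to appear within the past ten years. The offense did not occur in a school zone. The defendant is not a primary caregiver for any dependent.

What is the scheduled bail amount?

$22,000

Base amounts from the schedule: false imprisonment $19,000; counterfeiting $22,000; hit and run $15,500; identity theft $14,200.
Stacking rule: use the highest base only. Highest is counterfeiting at $22,000. Combined base = $22,000.
No adjustment factors apply to this defendant.
$22,000 is within the $325,000 maximum.
$22,000 is at or above the $8,000 minimum.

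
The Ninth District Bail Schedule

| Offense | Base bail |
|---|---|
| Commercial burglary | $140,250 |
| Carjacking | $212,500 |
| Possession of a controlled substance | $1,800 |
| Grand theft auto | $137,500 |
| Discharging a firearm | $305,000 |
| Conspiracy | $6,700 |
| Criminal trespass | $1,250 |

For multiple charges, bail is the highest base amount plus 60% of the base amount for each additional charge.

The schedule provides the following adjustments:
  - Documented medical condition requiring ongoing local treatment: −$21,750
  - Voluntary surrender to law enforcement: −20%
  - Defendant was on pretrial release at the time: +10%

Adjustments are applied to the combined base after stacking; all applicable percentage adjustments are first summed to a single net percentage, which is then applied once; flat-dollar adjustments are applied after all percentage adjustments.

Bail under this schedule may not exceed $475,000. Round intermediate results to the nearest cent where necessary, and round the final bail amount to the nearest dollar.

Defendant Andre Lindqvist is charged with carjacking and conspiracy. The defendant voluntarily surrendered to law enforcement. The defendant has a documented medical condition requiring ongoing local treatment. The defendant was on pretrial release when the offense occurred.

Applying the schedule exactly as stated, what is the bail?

Base amounts from the schedule: carjacking $212,500; conspiracy $6,700.
Stacking rule: highest base plus 60% of each additional charge. Highest is carjacking at $212,500. Additional: $6,700 × 60% = $4,020. Combined base = $212,500 + $4,020 = $216,520.
Net percentage adjustment: −20% +10% = −10%. $216,520 × 0.9 = $194,868.
Documented medical condition requiring ongoing local treatment (−$21,750 flat): $194,868 − $21,750 = $173,118.
$173,118 is within the $475,000 maximum.

$173,118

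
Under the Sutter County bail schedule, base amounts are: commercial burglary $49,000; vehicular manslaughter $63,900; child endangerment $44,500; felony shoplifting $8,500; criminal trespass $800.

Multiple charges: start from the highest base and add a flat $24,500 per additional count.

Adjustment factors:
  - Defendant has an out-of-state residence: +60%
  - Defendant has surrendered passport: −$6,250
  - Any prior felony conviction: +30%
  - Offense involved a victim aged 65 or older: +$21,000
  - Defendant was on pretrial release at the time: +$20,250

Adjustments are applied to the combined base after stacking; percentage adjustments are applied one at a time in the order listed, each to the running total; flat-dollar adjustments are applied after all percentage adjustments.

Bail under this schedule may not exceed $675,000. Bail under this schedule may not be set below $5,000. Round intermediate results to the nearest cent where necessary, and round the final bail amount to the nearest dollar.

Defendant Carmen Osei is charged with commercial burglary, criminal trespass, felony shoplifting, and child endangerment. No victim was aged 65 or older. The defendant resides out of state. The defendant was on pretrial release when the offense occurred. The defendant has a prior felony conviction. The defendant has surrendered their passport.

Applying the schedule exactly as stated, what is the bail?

$268,800

Base amounts from the schedule: commercial burglary $49,000; criminal trespass $800; felony shoplifting $8,500; child endangerment $44,500.
Stacking rule: highest base plus $24,500 per additional charge. Highest is commercial burglary at $49,000; 3 additional charges → +$73,500. Combined base = $122,500.
Defendant has an out-of-state residence (+60%): $122,500 × 1.6 = $196,000.
Any prior felony conviction (+30%): $196,000 × 1.3 = $254,800.
Defendant has surrendered passport (−$6,250 flat): $254,800 − $6,250 = $248,550.
Defendant was on pretrial release at the time (+$20,250 flat): $248,550 + $20,250 = $268,800.
$268,800 is within the $675,000 maximum.
$268,800 is at or above the $5,000 minimum.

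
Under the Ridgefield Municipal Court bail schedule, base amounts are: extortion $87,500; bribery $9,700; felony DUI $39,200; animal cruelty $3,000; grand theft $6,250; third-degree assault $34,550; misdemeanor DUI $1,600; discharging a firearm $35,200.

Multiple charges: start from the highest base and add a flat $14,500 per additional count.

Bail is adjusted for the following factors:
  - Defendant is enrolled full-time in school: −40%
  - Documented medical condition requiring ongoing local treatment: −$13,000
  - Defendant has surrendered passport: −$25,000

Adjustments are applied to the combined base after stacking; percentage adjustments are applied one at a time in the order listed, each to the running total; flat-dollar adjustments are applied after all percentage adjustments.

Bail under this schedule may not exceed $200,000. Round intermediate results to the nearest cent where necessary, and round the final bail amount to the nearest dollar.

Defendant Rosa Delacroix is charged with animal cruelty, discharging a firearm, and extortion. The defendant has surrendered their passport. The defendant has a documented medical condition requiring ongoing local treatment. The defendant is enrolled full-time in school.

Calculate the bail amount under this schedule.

Base amounts from the schedule: animal cruelty $3,000; discharging a firearm $35,200; extortion $87,500.
Stacking rule: highest base plus $14,500 per additional charge. Highest is extortion at $87,500; 2 additional charges → +$29,000. Combined base = $116,500.
Defendant is enrolled full-time in school (−40%): $116,500 × 0.6 = $69,900.
Documented medical condition requiring ongoing local treatment (−$13,000 flat): $69,900 − $13,000 = $56,900.
Defendant has surrendered passport (−$25,000 flat): $56,900 − $25,000 = $31,900.
$31,900 is within the $200,000 maximum.

$31,900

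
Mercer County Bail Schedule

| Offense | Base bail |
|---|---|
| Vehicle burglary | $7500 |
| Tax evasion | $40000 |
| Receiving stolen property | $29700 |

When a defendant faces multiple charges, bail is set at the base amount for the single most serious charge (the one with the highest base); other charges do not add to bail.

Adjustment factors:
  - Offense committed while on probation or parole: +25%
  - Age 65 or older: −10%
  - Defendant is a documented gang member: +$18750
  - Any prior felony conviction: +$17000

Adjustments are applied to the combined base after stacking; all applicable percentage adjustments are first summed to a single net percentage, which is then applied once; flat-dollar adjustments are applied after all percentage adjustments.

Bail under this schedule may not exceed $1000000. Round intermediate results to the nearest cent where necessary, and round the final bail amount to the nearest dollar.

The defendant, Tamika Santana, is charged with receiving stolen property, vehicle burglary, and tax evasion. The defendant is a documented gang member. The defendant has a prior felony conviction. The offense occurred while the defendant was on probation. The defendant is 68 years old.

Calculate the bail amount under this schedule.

$81750

Base amounts from the schedule: receiving stolen property $29700; vehicle burglary $7500; tax evasion $40000.
Stacking rule: use the highest base only. Highest is tax evasion at $40000. Combined base = $40000.
Net percentage adjustment: +25% −10% = +15%. $40000 × 1.15 = $46000.
Defendant is a documented gang member (+$18750 flat): $46000 + $18750 = $64750.
Any prior felony conviction (+$17000 flat): $64750 + $17000 = $81750.
$81750 is within the $1000000 maximum.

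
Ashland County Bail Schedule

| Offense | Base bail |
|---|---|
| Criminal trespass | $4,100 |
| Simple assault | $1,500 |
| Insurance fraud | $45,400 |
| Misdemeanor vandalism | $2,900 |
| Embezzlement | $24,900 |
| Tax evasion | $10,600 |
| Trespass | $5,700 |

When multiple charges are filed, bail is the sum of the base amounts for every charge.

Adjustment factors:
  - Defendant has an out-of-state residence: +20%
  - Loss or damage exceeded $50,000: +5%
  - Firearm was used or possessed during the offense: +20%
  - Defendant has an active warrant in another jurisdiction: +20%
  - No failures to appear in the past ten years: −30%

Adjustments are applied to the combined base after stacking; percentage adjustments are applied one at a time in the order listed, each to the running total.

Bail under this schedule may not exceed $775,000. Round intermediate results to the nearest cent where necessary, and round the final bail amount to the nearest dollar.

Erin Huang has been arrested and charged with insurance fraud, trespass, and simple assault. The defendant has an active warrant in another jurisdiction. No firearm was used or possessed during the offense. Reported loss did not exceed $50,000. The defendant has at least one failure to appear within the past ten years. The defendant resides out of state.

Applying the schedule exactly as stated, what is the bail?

Base amounts from the schedule: insurance fraud $45,400; trespass $5,700; simple assault $1,500.
Stacking rule: sum of all bases. $45,400 + $5,700 + $1,500 = $52,600.
Defendant has an out-of-state residence (+20%): $52,600 × 1.2 = $63,120.
Defendant has an active warrant in another jurisdiction (+20%): $63,120 × 1.2 = $75,744.
$75,744 is within the $775,000 maximum.

$75,744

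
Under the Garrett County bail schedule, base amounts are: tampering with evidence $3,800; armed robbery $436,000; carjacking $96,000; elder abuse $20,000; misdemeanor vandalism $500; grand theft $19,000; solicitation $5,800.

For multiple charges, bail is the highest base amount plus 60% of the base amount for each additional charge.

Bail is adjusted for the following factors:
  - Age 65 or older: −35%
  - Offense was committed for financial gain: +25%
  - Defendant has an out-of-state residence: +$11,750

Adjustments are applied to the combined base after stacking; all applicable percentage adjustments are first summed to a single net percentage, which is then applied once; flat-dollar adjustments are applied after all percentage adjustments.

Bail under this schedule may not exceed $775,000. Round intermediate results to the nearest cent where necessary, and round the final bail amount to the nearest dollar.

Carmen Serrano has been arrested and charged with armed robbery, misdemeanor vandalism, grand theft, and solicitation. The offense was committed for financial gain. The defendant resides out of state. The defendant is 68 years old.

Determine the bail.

$417,812

Base amounts from the schedule: armed robbery $436,000; misdemeanor vandalism $500; grand theft $19,000; solicitation $5,800.
Stacking rule: highest base plus 60% of each additional charge. Highest is armed robbery at $436,000. Additional: $500 × 60% = $300; $19,000 × 60% = $11,400; $5,800 × 60% = $3,480. Combined base = $436,000 + $15,180 = $451,180.
Net percentage adjustment: −35% +25% = −10%. $451,180 × 0.9 = $406,062.
Defendant has an out-of-state residence (+$11,750 flat): $406,062 + $11,750 = $417,812.
$417,812 is within the $775,000 maximum.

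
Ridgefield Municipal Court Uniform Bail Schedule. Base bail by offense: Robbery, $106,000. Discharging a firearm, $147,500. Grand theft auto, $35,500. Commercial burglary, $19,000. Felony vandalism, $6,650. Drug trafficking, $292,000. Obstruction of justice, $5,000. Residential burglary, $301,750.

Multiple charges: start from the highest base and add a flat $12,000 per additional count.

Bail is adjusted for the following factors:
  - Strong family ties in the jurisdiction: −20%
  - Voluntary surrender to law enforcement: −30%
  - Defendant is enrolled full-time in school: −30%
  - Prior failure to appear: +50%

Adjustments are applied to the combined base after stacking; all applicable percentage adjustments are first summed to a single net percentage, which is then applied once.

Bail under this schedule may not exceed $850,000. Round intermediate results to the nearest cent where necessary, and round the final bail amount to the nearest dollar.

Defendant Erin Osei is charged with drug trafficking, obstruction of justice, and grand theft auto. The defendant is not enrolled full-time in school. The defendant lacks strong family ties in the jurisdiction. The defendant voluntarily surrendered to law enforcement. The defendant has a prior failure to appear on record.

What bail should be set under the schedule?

Base amounts from the schedule: drug trafficking $292,000; obstruction of justice $5,000; grand theft auto $35,500.
Stacking rule: highest base plus $12,000 per additional charge. Highest is drug trafficking at $292,000; 2 additional charges → +$24,000. Combined base = $316,000.
Net percentage adjustment: −30% +50% = +20%. $316,000 × 1.2 = $379,200.
$379,200 is within the $850,000 maximum.

$379,200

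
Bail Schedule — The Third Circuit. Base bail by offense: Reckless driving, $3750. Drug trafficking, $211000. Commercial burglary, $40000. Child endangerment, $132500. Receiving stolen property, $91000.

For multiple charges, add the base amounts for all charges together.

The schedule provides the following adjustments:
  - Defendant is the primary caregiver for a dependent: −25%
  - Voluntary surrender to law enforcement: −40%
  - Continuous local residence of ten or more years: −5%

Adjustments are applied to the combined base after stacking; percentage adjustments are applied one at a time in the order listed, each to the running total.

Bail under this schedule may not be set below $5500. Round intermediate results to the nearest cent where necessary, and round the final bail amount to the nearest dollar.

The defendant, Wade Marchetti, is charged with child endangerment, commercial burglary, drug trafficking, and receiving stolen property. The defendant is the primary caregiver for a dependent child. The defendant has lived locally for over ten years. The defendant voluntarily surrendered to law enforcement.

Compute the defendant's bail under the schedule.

Base amounts from the schedule: child endangerment $132500; commercial burglary $40000; drug trafficking $211000; receiving stolen property $91000.
Stacking rule: sum of all bases. $132500 + $40000 + $211000 + $91000 = $474500.
Defendant is the primary caregiver for a dependent (−25%): $474500 × 0.75 = $355875.
Voluntary surrender to law enforcement (−40%): $355875 × 0.6 = $213525.
Continuous local residence of ten or more years (−5%): $213525 × 0.95 = $202848.75.
$202848.75 is at or above the $5500 minimum.
Rounded to the nearest dollar: $202849.

$202849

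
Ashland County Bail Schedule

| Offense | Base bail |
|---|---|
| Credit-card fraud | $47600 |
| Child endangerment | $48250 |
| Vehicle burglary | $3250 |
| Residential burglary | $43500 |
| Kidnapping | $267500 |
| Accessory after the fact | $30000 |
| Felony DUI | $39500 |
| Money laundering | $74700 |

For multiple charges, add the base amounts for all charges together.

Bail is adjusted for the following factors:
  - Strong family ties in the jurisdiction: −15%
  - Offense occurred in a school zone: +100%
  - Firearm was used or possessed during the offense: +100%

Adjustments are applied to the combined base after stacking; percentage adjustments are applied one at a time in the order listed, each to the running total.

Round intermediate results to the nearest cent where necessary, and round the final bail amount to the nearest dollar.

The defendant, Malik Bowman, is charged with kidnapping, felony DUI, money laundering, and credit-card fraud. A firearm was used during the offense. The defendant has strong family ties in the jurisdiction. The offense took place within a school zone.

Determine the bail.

$1459620

Base amounts from the schedule: kidnapping $267500; felony DUI $39500; money laundering $74700; credit-card fraud $47600.
Stacking rule: sum of all bases. $267500 + $39500 + $74700 + $47600 = $429300.
Strong family ties in the jurisdiction (−15%): $429300 × 0.85 = $364905.
Offense occurred in a school zone (+100%): $364905 × 2 = $729810.
Firearm was used or possessed during the offense (+100%): $729810 × 2 = $1459620.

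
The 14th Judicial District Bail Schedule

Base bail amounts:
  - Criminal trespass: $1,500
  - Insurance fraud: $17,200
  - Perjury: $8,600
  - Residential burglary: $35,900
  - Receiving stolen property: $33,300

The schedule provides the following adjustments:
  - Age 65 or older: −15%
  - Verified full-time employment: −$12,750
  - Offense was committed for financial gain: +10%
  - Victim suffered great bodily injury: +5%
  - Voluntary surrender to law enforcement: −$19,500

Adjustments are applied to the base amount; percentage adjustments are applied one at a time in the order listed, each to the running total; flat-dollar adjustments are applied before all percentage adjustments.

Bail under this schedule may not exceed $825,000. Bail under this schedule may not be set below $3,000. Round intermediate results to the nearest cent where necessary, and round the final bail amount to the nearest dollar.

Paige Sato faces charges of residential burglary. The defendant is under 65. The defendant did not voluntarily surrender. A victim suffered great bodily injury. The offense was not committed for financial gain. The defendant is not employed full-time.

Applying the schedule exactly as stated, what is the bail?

$37,695

Base amounts from the schedule: residential burglary $35,900.
Single charge. Combined base = $35,900.
Victim suffered great bodily injury (+5%): $35,900 × 1.05 = $37,695.
$37,695 is within the $825,000 maximum.
$37,695 is at or above the $3,000 minimum.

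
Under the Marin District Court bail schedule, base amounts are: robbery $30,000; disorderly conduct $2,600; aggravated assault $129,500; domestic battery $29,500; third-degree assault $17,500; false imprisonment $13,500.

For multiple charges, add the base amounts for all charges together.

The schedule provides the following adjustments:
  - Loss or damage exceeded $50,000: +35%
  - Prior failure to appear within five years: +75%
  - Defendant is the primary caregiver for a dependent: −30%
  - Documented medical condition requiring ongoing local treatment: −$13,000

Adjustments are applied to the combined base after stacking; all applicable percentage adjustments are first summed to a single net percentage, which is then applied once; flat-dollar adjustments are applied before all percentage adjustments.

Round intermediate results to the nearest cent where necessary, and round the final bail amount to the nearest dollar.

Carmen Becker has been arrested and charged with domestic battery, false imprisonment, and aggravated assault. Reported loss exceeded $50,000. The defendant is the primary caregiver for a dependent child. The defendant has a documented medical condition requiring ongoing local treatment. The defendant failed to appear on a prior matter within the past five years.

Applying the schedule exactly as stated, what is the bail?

Base amounts from the schedule: domestic battery $29,500; false imprisonment $13,500; aggravated assault $129,500.
Stacking rule: sum of all bases. $29,500 + $13,500 + $129,500 = $172,500.
Documented medical condition requiring ongoing local treatment (−$13,000 flat): $172,500 − $13,000 = $159,500.
Net percentage adjustment: +35% +75% −30% = +80%. $159,500 × 1.8 = $287,100.

$287,100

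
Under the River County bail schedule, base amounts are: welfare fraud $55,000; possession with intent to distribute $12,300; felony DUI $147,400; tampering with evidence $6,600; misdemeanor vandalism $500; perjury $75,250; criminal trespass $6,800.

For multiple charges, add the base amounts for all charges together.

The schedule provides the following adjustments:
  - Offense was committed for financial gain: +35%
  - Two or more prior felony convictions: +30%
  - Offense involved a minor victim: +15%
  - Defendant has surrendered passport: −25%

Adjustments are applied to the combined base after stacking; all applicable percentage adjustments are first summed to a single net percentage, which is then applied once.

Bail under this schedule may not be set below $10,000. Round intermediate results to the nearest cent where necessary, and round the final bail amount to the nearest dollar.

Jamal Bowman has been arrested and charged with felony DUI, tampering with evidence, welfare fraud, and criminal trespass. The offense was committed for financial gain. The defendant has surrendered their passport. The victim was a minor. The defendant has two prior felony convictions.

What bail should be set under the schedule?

Base amounts from the schedule: felony DUI $147,400; tampering with evidence $6,600; welfare fraud $55,000; criminal trespass $6,800.
Stacking rule: sum of all bases. $147,400 + $6,600 + $55,000 + $6,800 = $215,800.
Net percentage adjustment: +35% +30% +15% −25% = +55%. $215,800 × 1.55 = $334,490.
$334,490 is at or above the $10,000 minimum.

$334,490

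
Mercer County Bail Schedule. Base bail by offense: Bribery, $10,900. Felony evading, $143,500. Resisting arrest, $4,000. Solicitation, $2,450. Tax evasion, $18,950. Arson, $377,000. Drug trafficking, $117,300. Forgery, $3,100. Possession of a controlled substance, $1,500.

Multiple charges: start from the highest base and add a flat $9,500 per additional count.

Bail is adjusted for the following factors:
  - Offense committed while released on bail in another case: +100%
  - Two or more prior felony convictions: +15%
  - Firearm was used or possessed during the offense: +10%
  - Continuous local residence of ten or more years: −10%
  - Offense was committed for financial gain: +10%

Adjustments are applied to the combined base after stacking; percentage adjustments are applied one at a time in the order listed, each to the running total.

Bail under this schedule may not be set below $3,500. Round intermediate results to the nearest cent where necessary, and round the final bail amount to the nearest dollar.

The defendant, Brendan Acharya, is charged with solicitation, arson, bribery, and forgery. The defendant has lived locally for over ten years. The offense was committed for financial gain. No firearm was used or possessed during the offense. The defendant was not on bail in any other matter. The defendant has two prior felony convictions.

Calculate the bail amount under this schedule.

Base amounts from the schedule: solicitation $2,450; arson $377,000; bribery $10,900; forgery $3,100.
Stacking rule: highest base plus $9,500 per additional charge. Highest is arson at $377,000; 3 additional charges → +$28,500. Combined base = $405,500.
Two or more prior felony convictions (+15%): $405,500 × 1.15 = $466,325.
Continuous local residence of ten or more years (−10%): $466,325 × 0.9 = $419,692.50.
Offense was committed for financial gain (+10%): $419,692.50 × 1.1 = $461,661.75.
$461,661.75 is at or above the $3,500 minimum.
Rounded to the nearest dollar: $461,662.

$461,662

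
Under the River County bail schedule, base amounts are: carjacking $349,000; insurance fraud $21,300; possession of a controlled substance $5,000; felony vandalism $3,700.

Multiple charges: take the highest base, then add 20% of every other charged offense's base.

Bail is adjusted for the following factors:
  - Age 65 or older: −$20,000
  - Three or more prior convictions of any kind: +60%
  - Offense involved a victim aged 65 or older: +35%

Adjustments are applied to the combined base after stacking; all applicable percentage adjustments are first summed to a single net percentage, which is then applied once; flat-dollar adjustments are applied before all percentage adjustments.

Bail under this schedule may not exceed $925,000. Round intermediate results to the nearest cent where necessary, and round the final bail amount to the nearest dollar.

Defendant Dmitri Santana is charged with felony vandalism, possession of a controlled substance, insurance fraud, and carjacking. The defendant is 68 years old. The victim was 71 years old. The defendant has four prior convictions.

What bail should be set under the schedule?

Base amounts from the schedule: felony vandalism $3,700; possession of a controlled substance $5,000; insurance fraud $21,300; carjacking $349,000.
Stacking rule: highest base plus 20% of each additional charge. Highest is carjacking at $349,000. Additional: $3,700 × 20% = $740; $5,000 × 20% = $1,000; $21,300 × 20% = $4,260. Combined base = $349,000 + $6,000 = $355,000.
Age 65 or older (−$20,000 flat): $355,000 − $20,000 = $335,000.
Net percentage adjustment: +60% +35% = +95%. $335,000 × 1.95 = $653,250.
$653,250 is within the $925,000 maximum.

$653,250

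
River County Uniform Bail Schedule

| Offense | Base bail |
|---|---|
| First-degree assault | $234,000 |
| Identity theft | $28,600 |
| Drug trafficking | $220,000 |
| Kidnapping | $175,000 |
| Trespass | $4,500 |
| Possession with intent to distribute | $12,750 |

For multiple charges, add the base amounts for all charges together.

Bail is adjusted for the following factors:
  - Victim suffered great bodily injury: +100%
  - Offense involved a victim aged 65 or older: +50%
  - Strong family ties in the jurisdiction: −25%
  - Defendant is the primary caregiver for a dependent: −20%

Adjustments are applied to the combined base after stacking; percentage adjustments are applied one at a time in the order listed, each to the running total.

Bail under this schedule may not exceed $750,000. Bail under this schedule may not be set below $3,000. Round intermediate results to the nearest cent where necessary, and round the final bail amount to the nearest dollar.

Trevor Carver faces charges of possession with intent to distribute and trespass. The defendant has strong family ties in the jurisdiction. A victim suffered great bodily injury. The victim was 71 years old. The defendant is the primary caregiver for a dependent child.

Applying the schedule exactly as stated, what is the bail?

Base amounts from the schedule: possession with intent to distribute $12,750; trespass $4,500.
Stacking rule: sum of all bases. $12,750 + $4,500 = $17,250.
Victim suffered great bodily injury (+100%): $17,250 × 2 = $34,500.
Offense involved a victim aged 65 or older (+50%): $34,500 × 1.5 = $51,750.
Strong family ties in the jurisdiction (−25%): $51,750 × 0.75 = $38,812.50.
Defendant is the primary caregiver for a dependent (−20%): $38,812.50 × 0.8 = $31,050.
$31,050 is within the $750,000 maximum.
$31,050 is at or above the $3,000 minimum.

$31,050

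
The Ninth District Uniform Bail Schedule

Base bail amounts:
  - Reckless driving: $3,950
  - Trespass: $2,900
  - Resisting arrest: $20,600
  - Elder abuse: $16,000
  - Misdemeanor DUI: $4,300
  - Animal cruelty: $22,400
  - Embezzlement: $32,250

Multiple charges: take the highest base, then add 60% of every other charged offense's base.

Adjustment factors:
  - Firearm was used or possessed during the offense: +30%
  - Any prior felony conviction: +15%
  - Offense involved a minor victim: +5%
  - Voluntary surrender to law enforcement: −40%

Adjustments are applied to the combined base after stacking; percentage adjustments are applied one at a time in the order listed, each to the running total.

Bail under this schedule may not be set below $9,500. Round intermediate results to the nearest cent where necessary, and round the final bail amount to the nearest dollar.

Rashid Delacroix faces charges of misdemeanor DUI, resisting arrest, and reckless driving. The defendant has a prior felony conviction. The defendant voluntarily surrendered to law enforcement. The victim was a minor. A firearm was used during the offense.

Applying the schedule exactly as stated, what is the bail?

Base amounts from the schedule: misdemeanor DUI $4,300; resisting arrest $20,600; reckless driving $3,950.
Stacking rule: highest base plus 60% of each additional charge. Highest is resisting arrest at $20,600. Additional: $4,300 × 60% = $2,580; $3,950 × 60% = $2,370. Combined base = $20,600 + $4,950 = $25,550.
Firearm was used or possessed during the offense (+30%): $25,550 × 1.3 = $33,215.
Any prior felony conviction (+15%): $33,215 × 1.15 = $38,197.25.
Offense involved a minor victim (+5%): $38,197.25 × 1.05 = $40,107.11.
Voluntary surrender to law enforcement (−40%): $40,107.11 × 0.6 = $24,064.27.
$24,064.27 is at or above the $9,500 minimum.
Rounded to the nearest dollar: $24,064.

$24,064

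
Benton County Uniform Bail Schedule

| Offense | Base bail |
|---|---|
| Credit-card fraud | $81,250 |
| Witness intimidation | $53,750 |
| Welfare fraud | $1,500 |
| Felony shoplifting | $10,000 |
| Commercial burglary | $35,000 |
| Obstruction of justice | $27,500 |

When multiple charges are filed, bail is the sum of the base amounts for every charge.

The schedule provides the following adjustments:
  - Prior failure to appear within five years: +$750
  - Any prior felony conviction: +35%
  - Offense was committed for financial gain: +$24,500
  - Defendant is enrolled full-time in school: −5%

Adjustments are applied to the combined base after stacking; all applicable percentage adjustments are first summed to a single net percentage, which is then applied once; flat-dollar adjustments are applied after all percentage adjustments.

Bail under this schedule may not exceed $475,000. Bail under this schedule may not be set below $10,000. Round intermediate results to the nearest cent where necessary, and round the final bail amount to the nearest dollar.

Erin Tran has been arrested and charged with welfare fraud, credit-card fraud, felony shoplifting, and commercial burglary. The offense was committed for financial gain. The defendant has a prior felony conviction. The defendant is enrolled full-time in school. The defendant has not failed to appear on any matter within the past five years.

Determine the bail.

$190,575

Base amounts from the schedule: welfare fraud $1,500; credit-card fraud $81,250; felony shoplifting $10,000; commercial burglary $35,000.
Stacking rule: sum of all bases. $1,500 + $81,250 + $10,000 + $35,000 = $127,750.
Net percentage adjustment: +35% −5% = +30%. $127,750 × 1.3 = $166,075.
Offense was committed for financial gain (+$24,500 flat): $166,075 + $24,500 = $190,575.
$190,575 is within the $475,000 maximum.
$190,575 is at or above the $10,000 minimum.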